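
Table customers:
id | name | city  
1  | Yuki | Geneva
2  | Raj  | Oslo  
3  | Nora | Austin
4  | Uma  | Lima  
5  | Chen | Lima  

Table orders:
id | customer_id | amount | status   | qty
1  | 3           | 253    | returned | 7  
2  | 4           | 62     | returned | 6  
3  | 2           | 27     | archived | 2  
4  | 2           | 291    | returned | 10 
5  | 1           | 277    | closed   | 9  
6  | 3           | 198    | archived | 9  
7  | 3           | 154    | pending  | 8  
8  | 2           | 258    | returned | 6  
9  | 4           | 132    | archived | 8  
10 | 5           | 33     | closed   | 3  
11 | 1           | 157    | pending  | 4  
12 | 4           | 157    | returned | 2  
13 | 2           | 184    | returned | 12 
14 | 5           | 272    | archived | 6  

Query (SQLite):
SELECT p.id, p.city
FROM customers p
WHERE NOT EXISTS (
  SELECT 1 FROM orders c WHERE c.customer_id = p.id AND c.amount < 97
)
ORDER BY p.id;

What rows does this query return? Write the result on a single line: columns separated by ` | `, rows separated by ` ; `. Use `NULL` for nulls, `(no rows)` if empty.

1 | Geneva ; 3 | Austin

For each customers row, check whether any orders with matching customer_id has amount < 97.
Keep rows where that is false.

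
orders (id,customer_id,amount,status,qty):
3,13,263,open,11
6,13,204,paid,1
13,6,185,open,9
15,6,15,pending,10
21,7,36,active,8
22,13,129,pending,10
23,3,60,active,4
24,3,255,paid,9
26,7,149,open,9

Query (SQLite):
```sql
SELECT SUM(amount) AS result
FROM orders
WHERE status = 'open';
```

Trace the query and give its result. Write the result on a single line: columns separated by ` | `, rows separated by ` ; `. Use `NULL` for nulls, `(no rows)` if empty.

597

Rows where status='open' → amount values: [263, 185, 149].
SUM of non-NULL values = 597.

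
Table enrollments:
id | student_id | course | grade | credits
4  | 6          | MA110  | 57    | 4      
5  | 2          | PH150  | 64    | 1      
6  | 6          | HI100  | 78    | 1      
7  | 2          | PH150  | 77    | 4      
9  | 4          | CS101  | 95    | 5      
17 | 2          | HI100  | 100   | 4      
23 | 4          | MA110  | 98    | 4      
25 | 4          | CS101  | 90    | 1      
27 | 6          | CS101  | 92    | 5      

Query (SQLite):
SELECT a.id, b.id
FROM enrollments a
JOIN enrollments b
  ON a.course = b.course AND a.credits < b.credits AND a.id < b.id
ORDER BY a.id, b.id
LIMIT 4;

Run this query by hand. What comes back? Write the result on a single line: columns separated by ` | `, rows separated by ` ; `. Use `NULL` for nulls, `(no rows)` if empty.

5 | 7 ; 6 | 17 ; 25 | 27

Pairs (a,b) with same course, a.credits < b.credits, a.id < b.id.
course groups: CS101:{9,25,27} HI100:{6,17} MA110:{4,23} PH150:{5,7}
Ordered by (a.id, b.id); first 4.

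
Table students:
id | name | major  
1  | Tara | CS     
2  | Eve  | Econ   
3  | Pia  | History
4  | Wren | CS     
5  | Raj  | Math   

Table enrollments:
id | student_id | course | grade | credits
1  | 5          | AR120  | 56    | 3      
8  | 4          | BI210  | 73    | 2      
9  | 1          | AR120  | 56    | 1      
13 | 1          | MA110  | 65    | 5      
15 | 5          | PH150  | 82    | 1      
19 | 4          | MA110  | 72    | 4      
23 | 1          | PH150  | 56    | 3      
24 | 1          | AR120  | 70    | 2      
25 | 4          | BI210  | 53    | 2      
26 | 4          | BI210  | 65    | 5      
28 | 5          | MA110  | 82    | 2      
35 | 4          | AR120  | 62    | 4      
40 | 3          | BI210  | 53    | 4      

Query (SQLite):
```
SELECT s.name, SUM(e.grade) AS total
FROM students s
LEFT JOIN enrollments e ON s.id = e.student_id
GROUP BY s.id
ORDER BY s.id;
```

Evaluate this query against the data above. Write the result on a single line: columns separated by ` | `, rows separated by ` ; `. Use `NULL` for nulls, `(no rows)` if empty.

Tara | 247 ; Eve | NULL ; Pia | 53 ; Wren | 325 ; Raj | 220

LEFT JOIN keeps every students row; unmatched ones get NULL for enrollments columns.
Group by students.id and compute SUM(e.grade). SUM over an all-NULL group is NULL.
  1: ids {9, 13, 23, 24} → SUM(e.grade)=247
  2: ids {—} → SUM(e.grade)=NULL
  3: ids {40} → SUM(e.grade)=53
  4: ids {8, 19, 25, 26, 35} → SUM(e.grade)=325
  5: ids {1, 15, 28} → SUM(e.grade)=220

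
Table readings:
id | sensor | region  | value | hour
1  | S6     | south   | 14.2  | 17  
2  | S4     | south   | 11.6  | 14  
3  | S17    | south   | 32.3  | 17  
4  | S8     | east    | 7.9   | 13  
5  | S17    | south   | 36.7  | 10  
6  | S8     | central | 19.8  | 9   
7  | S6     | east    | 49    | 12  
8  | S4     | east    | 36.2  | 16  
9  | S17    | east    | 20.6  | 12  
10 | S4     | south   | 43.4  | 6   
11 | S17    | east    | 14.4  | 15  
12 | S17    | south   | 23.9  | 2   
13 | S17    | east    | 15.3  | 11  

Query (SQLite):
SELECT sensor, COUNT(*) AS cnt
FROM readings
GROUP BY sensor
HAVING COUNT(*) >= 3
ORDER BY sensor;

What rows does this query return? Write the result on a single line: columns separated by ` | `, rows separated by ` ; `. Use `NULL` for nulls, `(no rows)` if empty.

Partition readings by sensor; compute COUNT(*) within each group.
HAVING: keep groups with count ≥ 3.
  S17: ids {3, 5, 9, 11, 12, 13} → COUNT(*)=6
  S4: ids {2, 8, 10} → COUNT(*)=3
  S6: ids {1, 7} → COUNT(*)=2
  S8: ids {4, 6} → COUNT(*)=2

S17 | 6 ; S4 | 3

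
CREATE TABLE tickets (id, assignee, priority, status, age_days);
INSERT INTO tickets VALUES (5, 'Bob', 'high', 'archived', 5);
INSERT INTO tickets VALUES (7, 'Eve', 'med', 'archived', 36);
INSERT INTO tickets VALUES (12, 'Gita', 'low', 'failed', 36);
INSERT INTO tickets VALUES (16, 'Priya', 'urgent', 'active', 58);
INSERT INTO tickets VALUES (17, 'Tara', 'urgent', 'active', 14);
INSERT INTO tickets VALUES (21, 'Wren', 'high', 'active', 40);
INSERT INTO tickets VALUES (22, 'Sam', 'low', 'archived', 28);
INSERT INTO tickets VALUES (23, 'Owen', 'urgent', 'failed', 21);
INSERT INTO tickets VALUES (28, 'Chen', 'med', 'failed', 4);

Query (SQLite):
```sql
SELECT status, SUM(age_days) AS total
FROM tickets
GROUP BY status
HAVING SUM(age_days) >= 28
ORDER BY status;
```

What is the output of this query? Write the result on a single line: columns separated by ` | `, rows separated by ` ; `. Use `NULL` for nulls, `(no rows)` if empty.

active | 112 ; archived | 69 ; failed | 61

Partition tickets by status; compute SUM(age_days) within each group.
HAVING: keep groups where SUM(age_days) >= 28.
  active: ids {16, 17, 21} → SUM(age_days)=112
  archived: ids {5, 7, 22} → SUM(age_days)=69
  failed: ids {12, 23, 28} → SUM(age_days)=61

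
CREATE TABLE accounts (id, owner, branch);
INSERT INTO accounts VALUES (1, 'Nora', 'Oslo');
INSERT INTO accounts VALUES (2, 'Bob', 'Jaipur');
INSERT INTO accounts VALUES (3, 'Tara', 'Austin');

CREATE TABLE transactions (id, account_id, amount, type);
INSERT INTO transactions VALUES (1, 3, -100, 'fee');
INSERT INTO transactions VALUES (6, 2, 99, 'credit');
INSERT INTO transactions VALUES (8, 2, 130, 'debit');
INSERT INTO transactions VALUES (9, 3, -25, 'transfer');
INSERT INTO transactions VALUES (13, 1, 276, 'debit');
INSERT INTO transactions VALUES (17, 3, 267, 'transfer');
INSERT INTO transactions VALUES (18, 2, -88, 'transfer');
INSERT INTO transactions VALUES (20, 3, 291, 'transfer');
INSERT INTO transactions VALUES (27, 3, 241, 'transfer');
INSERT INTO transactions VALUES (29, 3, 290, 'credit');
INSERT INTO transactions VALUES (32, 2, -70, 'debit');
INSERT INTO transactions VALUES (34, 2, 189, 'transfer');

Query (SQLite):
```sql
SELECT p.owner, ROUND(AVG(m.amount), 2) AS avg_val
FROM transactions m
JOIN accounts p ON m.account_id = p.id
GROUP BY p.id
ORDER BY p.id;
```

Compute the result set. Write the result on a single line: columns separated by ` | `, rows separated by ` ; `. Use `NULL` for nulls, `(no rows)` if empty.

Nora | 276 ; Bob | 52 ; Tara | 160.67

Join each transactions row to its accounts via account_id.
Group joined rows by accounts.id; compute ROUND(AVG(m.amount), 2) per group.
  1: ids {13} → ROUND(AVG(m.amount), 2)=276
  2: ids {6, 8, 18, 32, 34} → ROUND(AVG(m.amount), 2)=52
  3: ids {1, 9, 17, 20, 27, 29} → ROUND(AVG(m.amount), 2)=160.67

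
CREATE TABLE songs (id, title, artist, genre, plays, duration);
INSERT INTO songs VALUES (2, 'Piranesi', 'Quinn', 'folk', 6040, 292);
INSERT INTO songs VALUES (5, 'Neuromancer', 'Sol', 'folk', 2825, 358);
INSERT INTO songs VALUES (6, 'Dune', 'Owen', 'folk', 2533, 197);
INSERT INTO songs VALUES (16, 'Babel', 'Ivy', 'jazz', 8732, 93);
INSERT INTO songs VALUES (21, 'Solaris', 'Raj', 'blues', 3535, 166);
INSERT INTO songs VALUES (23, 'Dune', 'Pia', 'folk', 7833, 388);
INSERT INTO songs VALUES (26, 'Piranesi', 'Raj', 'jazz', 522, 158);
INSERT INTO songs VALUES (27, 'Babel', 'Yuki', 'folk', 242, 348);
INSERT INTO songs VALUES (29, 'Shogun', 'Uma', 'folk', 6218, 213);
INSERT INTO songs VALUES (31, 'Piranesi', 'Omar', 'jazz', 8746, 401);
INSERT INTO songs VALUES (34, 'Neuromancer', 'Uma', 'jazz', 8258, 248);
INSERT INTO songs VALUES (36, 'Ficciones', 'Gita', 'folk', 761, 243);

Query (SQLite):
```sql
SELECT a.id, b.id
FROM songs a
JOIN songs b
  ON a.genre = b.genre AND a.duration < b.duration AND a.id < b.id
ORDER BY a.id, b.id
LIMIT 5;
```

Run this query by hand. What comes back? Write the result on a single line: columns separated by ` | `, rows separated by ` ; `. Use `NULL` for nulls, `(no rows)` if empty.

Pairs (a,b) with same genre, a.duration < b.duration, a.id < b.id.
genre groups: blues:{21} folk:{2,5,6,23,27,29,36} jazz:{16,26,31,34}
Ordered by (a.id, b.id); first 5.

2 | 5 ; 2 | 23 ; 2 | 27 ; 5 | 23 ; 6 | 23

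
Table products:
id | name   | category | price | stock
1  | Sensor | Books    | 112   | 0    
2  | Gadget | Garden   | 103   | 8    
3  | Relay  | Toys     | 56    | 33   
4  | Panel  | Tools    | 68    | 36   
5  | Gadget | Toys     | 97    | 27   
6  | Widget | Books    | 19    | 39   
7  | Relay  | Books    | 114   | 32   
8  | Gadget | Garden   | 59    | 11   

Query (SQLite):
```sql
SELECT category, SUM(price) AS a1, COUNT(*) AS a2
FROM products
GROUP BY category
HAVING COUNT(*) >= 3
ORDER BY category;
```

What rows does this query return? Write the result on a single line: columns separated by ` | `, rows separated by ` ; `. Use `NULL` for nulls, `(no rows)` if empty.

Books | 245 | 3

Group products by category.
Per group compute: SUM(price), COUNT(*).
HAVING: drop groups with fewer than 3 rows.
  Books: ids {1, 6, 7} → SUM(price)=245, COUNT(*)=3
  Garden: ids {2, 8} → SUM(price)=162, COUNT(*)=2
  Tools: ids {4} → SUM(price)=68, COUNT(*)=1
  Toys: ids {3, 5} → SUM(price)=153, COUNT(*)=2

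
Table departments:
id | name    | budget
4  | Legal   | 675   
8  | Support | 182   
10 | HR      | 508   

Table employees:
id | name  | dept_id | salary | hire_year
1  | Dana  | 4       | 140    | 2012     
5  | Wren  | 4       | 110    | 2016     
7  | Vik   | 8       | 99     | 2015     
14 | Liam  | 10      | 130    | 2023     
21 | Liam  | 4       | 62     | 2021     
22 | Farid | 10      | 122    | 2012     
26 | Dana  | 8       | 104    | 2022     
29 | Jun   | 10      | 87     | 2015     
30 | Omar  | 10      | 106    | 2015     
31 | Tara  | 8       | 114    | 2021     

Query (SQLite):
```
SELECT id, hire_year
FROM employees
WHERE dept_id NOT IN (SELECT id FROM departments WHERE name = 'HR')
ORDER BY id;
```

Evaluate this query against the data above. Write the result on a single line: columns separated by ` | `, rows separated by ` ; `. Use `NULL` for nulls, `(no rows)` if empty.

Inner query: departments.id where name = 'HR'.
Outer: keep employees rows whose dept_id is not in that set.
Inner query → {10}

1 | 2012 ; 5 | 2016 ; 7 | 2015 ; 21 | 2021 ; 26 | 2022 ; 31 | 2021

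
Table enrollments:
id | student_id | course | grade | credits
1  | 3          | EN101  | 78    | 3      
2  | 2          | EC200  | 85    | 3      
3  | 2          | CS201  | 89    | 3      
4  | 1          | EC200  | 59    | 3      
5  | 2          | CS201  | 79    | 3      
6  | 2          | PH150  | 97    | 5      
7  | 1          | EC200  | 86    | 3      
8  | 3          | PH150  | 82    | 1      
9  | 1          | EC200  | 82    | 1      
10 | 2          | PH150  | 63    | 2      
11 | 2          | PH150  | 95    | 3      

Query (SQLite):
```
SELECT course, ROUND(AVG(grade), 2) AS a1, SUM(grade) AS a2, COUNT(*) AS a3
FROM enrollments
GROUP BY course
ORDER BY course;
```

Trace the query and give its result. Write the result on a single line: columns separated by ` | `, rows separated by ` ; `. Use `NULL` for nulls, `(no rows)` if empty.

CS201 | 84 | 168 | 2 ; EC200 | 78 | 312 | 4 ; EN101 | 78 | 78 | 1 ; PH150 | 84.25 | 337 | 4

Group enrollments by course.
Per group compute: ROUND(AVG(grade), 2), SUM(grade), COUNT(*).
  CS201: ids {3, 5} → ROUND(AVG(grade), 2)=84, SUM(grade)=168, COUNT(*)=2
  EC200: ids {2, 4, 7, 9} → ROUND(AVG(grade), 2)=78, SUM(grade)=312, COUNT(*)=4
  EN101: ids {1} → ROUND(AVG(grade), 2)=78, SUM(grade)=78, COUNT(*)=1
  PH150: ids {6, 8, 10, 11} → ROUND(AVG(grade), 2)=84.25, SUM(grade)=337, COUNT(*)=4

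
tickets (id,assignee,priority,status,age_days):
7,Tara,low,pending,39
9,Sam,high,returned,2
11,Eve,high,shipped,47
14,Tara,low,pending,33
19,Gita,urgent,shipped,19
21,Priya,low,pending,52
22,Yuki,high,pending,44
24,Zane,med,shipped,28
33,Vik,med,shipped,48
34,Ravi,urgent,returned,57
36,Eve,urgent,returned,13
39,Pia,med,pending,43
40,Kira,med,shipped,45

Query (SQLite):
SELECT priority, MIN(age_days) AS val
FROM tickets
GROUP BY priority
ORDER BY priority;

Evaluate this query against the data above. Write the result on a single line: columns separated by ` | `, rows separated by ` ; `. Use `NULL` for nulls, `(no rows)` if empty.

high | 2 ; low | 33 ; med | 28 ; urgent | 13

Partition tickets by priority; compute MIN(age_days) within each group.
  high: ids {9, 11, 22} → MIN(age_days)=2
  low: ids {7, 14, 21} → MIN(age_days)=33
  med: ids {24, 33, 39, 40} → MIN(age_days)=28
  urgent: ids {19, 34, 36} → MIN(age_days)=13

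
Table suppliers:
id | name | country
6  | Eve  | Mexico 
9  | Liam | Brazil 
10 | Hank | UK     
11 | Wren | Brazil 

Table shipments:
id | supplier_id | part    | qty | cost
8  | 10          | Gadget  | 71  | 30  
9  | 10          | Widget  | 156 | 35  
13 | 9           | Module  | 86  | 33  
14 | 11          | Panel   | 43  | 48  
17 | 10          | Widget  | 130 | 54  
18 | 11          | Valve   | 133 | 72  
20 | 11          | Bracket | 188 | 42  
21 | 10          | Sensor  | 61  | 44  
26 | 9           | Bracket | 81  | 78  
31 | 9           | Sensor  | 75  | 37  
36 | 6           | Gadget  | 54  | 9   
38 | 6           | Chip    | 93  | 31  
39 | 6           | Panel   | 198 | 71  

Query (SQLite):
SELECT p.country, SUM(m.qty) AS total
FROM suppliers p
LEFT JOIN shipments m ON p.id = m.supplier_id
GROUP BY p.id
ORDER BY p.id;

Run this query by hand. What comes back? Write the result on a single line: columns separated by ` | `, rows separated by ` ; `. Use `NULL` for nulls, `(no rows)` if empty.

LEFT JOIN keeps every suppliers row; unmatched ones get NULL for shipments columns.
Group by suppliers.id and compute SUM(m.qty). SUM over an all-NULL group is NULL.
  6: ids {36, 38, 39} → SUM(m.qty)=345
  9: ids {13, 26, 31} → SUM(m.qty)=242
  10: ids {8, 9, 17, 21} → SUM(m.qty)=418
  11: ids {14, 18, 20} → SUM(m.qty)=364

Mexico | 345 ; Brazil | 242 ; UK | 418 ; Brazil | 364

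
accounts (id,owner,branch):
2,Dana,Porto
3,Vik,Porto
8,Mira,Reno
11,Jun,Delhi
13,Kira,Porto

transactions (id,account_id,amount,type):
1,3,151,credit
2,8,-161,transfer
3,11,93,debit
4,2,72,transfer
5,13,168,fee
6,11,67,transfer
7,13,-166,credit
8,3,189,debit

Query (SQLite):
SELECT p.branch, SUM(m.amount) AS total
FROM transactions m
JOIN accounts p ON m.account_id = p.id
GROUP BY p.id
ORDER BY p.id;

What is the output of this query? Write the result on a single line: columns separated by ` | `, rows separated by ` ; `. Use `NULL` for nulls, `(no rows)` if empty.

Join each transactions row to its accounts via account_id.
Group joined rows by accounts.id; compute SUM(m.amount) per group.
  2: ids {4} → SUM(m.amount)=72
  3: ids {1, 8} → SUM(m.amount)=340
  8: ids {2} → SUM(m.amount)=-161
  11: ids {3, 6} → SUM(m.amount)=160
  13: ids {5, 7} → SUM(m.amount)=2

Porto | 72 ; Porto | 340 ; Reno | -161 ; Delhi | 160 ; Porto | 2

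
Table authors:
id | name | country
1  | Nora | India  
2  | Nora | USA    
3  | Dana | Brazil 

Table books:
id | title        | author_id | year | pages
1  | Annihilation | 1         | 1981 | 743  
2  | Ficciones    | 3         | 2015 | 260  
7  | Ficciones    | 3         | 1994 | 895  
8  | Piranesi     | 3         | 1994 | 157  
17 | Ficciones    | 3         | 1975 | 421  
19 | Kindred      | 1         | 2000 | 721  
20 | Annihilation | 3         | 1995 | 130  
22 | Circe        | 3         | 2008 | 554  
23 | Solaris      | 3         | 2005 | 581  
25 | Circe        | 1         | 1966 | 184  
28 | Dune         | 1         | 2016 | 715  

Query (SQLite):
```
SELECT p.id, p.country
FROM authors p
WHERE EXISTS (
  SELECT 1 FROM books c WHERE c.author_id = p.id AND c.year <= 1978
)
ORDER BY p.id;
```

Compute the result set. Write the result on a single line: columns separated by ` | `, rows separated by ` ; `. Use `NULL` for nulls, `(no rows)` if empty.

For each authors row, check whether any books with matching author_id has year <= 1978.
Keep rows where that is true.

1 | India ; 3 | Brazil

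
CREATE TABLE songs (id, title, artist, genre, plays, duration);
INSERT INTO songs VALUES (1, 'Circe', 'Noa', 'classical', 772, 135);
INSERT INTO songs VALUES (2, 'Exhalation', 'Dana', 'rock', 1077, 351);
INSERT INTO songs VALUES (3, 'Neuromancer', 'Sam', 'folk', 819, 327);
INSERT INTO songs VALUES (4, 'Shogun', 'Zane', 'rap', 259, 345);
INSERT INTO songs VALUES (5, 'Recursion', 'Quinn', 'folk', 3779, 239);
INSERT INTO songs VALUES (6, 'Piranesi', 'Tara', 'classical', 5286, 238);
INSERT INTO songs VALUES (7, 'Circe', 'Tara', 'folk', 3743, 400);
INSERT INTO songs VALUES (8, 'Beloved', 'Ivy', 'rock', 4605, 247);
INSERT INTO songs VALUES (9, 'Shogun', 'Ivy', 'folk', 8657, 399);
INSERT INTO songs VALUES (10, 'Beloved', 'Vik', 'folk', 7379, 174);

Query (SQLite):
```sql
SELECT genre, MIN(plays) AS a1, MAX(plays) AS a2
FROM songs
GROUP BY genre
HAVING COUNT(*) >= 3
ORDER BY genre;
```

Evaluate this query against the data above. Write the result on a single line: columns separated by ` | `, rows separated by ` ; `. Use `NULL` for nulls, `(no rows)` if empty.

Group songs by genre.
Per group compute: MIN(plays), MAX(plays).
HAVING: drop groups with fewer than 3 rows.
  classical: ids {1, 6} → MIN(plays)=772, MAX(plays)=5286
  folk: ids {3, 5, 7, 9, 10} → MIN(plays)=819, MAX(plays)=8657
  rap: ids {4} → MIN(plays)=259, MAX(plays)=259
  rock: ids {2, 8} → MIN(plays)=1077, MAX(plays)=4605

folk | 819 | 8657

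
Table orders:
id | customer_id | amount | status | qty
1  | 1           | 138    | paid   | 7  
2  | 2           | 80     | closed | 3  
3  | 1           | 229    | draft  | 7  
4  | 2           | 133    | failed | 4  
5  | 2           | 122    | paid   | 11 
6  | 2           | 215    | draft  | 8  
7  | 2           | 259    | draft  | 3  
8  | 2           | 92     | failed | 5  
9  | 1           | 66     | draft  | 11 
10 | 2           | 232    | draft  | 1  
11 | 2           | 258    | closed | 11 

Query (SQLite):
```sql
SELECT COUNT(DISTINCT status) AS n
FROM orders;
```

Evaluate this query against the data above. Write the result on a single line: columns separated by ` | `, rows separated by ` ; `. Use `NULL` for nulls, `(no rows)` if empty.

Count distinct non-NULL status values.

4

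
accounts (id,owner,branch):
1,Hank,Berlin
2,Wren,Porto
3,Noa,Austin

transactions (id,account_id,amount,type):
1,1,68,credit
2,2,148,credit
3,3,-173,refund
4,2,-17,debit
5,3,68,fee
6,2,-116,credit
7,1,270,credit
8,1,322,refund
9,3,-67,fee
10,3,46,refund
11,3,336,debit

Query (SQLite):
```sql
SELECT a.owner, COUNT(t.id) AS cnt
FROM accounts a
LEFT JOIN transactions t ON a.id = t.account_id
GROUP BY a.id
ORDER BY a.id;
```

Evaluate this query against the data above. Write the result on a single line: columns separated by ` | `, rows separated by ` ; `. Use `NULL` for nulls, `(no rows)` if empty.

LEFT JOIN keeps every accounts row; unmatched ones get NULL for transactions columns.
Group by accounts.id and compute COUNT(t.id). COUNT(col) of an all-NULL group is 0.
  1: ids {1, 7, 8} → COUNT(t.id)=3
  2: ids {2, 4, 6} → COUNT(t.id)=3
  3: ids {3, 5, 9, 10, 11} → COUNT(t.id)=5

Hank | 3 ; Wren | 3 ; Noa | 5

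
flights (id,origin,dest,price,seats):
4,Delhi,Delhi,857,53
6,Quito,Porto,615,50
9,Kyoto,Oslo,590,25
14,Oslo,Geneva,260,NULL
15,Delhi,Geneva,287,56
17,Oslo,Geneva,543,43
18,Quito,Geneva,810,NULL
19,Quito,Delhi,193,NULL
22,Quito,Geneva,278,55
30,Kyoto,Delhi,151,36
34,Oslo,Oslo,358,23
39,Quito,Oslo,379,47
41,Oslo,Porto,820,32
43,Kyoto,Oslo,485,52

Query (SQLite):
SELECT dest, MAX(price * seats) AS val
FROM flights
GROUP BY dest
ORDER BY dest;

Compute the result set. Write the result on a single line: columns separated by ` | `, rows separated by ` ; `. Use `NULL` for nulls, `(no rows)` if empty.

Delhi | 45421 ; Geneva | 23349 ; Oslo | 25220 ; Porto | 30750

For each row compute price * seats.
Group by dest; take MAX of the expression per group.
  Delhi: ids {4, 19, 30} → MAX(price * seats)=45421
  Geneva: ids {14, 15, 17, 18, 22} → MAX(price * seats)=23349
  Oslo: ids {9, 34, 39, 43} → MAX(price * seats)=25220
  Porto: ids {6, 41} → MAX(price * seats)=30750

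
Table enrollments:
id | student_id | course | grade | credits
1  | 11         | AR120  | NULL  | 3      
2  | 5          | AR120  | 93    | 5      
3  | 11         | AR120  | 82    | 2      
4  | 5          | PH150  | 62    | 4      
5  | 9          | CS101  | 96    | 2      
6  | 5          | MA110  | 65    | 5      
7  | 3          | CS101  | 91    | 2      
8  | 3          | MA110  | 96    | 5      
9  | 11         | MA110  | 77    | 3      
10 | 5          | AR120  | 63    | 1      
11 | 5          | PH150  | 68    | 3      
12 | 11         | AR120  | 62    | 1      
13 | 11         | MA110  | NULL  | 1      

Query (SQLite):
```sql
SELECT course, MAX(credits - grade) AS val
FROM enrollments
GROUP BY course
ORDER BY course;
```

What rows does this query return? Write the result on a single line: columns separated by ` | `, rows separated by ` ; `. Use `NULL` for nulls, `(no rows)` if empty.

AR120 | -61 ; CS101 | -89 ; MA110 | -60 ; PH150 | -58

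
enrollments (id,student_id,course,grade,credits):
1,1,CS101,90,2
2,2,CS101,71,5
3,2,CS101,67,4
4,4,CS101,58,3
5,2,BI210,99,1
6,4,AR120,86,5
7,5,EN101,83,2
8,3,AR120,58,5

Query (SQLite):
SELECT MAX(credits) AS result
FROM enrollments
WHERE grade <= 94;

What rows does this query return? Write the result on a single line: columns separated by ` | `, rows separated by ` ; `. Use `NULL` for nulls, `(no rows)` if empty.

5

Rows where grade <= 94 → credits values: [2, 5, 4, 3, 5, 2, 5].
MAX of non-NULL values = 5.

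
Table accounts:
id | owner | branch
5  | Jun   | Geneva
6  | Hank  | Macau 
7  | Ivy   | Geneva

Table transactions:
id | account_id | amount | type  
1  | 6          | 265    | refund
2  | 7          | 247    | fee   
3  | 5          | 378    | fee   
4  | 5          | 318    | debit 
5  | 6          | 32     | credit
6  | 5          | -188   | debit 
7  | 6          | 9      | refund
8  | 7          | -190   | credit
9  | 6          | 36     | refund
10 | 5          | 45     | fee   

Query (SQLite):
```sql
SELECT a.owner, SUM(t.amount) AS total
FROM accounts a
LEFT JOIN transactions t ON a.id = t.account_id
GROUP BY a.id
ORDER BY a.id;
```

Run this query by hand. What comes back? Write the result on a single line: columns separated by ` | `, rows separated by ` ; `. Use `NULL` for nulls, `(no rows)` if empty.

Jun | 553 ; Hank | 342 ; Ivy | 57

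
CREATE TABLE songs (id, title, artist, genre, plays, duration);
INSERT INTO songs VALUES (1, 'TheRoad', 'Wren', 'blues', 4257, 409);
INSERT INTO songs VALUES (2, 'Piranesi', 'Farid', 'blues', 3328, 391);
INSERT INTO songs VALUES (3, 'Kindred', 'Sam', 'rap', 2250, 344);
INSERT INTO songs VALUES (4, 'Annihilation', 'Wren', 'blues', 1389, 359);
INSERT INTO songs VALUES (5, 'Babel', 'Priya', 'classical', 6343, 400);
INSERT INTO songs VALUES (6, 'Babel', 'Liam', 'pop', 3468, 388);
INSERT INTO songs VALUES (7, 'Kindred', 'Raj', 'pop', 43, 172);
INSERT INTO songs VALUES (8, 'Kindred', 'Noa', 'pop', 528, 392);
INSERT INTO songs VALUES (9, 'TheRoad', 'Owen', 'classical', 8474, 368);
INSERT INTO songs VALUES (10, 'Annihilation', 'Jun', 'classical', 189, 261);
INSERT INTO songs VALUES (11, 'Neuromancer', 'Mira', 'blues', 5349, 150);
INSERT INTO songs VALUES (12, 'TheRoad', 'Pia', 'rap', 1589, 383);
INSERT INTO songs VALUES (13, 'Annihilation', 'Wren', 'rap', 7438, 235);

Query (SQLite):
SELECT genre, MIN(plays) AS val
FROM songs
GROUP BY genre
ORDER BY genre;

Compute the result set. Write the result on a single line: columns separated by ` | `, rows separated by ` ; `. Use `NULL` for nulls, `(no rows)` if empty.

Partition songs by genre; compute MIN(plays) within each group.
  blues: ids {1, 2, 4, 11} → MIN(plays)=1389
  classical: ids {5, 9, 10} → MIN(plays)=189
  pop: ids {6, 7, 8} → MIN(plays)=43
  rap: ids {3, 12, 13} → MIN(plays)=1589

blues | 1389 ; classical | 189 ; pop | 43 ; rap | 1589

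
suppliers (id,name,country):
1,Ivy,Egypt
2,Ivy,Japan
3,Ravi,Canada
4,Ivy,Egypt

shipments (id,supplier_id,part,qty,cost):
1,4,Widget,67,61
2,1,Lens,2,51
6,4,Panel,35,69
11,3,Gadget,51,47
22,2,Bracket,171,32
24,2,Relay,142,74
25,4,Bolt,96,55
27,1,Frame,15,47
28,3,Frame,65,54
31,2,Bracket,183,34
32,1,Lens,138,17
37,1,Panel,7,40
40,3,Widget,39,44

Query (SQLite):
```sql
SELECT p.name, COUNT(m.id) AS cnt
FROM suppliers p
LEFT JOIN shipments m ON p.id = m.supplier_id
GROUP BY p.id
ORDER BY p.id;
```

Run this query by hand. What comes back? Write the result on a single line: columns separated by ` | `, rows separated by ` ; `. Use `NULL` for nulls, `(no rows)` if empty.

LEFT JOIN keeps every suppliers row; unmatched ones get NULL for shipments columns.
Group by suppliers.id and compute COUNT(m.id). COUNT(col) of an all-NULL group is 0.
  1: ids {2, 27, 32, 37} → COUNT(m.id)=4
  2: ids {22, 24, 31} → COUNT(m.id)=3
  3: ids {11, 28, 40} → COUNT(m.id)=3
  4: ids {1, 6, 25} → COUNT(m.id)=3

Ivy | 4 ; Ivy | 3 ; Ravi | 3 ; Ivy | 3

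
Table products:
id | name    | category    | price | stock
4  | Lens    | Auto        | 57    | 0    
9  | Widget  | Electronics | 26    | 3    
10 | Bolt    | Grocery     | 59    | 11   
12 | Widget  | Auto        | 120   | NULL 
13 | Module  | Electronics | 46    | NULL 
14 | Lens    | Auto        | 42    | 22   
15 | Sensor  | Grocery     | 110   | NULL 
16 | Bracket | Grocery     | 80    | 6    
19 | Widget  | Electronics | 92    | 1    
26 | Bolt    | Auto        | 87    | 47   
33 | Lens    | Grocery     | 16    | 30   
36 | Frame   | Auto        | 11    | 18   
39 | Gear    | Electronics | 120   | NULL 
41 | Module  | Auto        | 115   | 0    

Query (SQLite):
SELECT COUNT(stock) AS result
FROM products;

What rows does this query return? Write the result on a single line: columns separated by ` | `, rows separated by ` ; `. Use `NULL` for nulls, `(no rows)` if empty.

10

All stock values: [0, 3, 11, NULL, NULL, 22, NULL, 6, 1, 47, 30, 18, NULL, 0].
COUNT(stock) counts non-NULL values → 10.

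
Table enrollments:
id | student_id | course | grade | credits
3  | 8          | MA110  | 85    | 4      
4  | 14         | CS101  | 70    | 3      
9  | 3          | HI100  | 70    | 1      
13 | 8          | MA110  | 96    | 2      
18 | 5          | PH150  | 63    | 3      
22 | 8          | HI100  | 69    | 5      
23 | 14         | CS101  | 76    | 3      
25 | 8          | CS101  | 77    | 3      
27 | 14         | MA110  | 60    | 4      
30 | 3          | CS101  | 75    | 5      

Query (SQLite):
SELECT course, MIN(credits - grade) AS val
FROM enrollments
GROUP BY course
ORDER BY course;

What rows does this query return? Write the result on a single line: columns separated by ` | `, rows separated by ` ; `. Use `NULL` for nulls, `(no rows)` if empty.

CS101 | -74 ; HI100 | -69 ; MA110 | -94 ; PH150 | -60

For each row compute credits - grade.
Group by course; take MIN of the expression per group.
  CS101: ids {4, 23, 25, 30} → MIN(credits - grade)=-74
  HI100: ids {9, 22} → MIN(credits - grade)=-69
  MA110: ids {3, 13, 27} → MIN(credits - grade)=-94
  PH150: ids {18} → MIN(credits - grade)=-60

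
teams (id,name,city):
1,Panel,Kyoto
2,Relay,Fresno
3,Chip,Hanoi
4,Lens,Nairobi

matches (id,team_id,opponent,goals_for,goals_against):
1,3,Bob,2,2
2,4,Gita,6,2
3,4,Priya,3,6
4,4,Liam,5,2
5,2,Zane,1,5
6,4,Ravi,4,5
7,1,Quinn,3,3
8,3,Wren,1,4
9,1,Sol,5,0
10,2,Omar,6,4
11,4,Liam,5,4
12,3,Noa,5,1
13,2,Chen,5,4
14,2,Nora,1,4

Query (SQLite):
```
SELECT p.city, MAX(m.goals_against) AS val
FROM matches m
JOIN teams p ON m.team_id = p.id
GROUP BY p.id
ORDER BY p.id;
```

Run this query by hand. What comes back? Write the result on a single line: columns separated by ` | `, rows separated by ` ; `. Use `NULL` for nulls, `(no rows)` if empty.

Kyoto | 3 ; Fresno | 5 ; Hanoi | 4 ; Nairobi | 6

Join each matches row to its teams via team_id.
Group joined rows by teams.id; compute MAX(m.goals_against) per group.
  1: ids {7, 9} → MAX(m.goals_against)=3
  2: ids {5, 10, 13, 14} → MAX(m.goals_against)=5
  3: ids {1, 8, 12} → MAX(m.goals_against)=4
  4: ids {2, 3, 4, 6, 11} → MAX(m.goals_against)=6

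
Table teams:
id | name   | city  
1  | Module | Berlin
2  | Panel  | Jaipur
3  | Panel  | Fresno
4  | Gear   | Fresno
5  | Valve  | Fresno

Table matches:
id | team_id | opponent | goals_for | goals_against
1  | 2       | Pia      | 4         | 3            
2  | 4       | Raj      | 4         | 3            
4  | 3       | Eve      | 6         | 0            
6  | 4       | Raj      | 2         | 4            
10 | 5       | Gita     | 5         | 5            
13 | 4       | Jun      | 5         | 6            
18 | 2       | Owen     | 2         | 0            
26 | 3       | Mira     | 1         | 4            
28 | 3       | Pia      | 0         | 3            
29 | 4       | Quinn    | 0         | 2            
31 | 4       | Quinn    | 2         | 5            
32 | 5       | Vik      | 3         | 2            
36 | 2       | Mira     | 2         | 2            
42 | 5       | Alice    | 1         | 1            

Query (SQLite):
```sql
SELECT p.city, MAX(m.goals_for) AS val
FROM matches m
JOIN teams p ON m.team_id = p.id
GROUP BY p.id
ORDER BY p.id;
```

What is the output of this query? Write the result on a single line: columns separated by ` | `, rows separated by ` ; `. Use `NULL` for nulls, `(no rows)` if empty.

Jaipur | 4 ; Fresno | 6 ; Fresno | 5 ; Fresno | 5

Join each matches row to its teams via team_id.
Group joined rows by teams.id; compute MAX(m.goals_for) per group.
  2: ids {1, 18, 36} → MAX(m.goals_for)=4
  3: ids {4, 26, 28} → MAX(m.goals_for)=6
  4: ids {2, 6, 13, 29, 31} → MAX(m.goals_for)=5
  5: ids {10, 32, 42} → MAX(m.goals_for)=5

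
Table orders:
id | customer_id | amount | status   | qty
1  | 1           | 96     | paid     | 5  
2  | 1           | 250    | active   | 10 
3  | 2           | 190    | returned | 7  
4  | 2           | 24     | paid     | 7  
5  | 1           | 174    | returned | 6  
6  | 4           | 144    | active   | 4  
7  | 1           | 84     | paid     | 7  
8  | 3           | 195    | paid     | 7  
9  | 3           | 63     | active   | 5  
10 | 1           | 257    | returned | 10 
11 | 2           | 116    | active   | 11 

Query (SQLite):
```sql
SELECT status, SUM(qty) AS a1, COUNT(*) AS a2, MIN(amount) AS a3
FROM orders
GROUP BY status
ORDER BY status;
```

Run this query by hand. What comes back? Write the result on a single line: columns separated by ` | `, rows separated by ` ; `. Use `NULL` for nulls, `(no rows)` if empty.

active | 30 | 4 | 63 ; paid | 26 | 4 | 24 ; returned | 23 | 3 | 174

Group orders by status.
Per group compute: SUM(qty), COUNT(*), MIN(amount).
  active: ids {2, 6, 9, 11} → SUM(qty)=30, COUNT(*)=4, MIN(amount)=63
  paid: ids {1, 4, 7, 8} → SUM(qty)=26, COUNT(*)=4, MIN(amount)=24
  returned: ids {3, 5, 10} → SUM(qty)=23, COUNT(*)=3, MIN(amount)=174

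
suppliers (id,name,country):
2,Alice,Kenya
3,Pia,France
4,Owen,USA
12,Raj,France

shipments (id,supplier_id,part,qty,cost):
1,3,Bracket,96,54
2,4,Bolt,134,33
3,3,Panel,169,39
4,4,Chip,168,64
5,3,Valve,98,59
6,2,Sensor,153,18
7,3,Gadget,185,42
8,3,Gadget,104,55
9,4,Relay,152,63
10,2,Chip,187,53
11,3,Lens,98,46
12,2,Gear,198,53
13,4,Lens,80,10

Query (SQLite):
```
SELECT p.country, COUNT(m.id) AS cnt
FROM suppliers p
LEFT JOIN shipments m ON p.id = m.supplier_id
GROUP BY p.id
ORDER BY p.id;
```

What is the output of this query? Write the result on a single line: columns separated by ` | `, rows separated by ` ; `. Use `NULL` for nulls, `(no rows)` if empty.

LEFT JOIN keeps every suppliers row; unmatched ones get NULL for shipments columns.
Group by suppliers.id and compute COUNT(m.id). COUNT(col) of an all-NULL group is 0.
  2: ids {6, 10, 12} → COUNT(m.id)=3
  3: ids {1, 3, 5, 7, 8, 11} → COUNT(m.id)=6
  4: ids {2, 4, 9, 13} → COUNT(m.id)=4
  12: ids {—} → COUNT(m.id)=0

Kenya | 3 ; France | 6 ; USA | 4 ; France | 0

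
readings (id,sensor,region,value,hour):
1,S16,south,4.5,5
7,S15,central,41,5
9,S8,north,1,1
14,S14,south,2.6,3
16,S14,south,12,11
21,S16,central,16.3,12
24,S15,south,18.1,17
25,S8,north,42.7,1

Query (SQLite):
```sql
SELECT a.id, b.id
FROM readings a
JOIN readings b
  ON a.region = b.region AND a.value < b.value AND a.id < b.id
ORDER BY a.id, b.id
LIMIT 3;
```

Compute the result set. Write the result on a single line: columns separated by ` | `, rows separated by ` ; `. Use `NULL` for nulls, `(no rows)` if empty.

Pairs (a,b) with same region, a.value < b.value, a.id < b.id.
region groups: central:{7,21} north:{9,25} south:{1,14,16,24}
Ordered by (a.id, b.id); first 3.

1 | 16 ; 1 | 24 ; 9 | 25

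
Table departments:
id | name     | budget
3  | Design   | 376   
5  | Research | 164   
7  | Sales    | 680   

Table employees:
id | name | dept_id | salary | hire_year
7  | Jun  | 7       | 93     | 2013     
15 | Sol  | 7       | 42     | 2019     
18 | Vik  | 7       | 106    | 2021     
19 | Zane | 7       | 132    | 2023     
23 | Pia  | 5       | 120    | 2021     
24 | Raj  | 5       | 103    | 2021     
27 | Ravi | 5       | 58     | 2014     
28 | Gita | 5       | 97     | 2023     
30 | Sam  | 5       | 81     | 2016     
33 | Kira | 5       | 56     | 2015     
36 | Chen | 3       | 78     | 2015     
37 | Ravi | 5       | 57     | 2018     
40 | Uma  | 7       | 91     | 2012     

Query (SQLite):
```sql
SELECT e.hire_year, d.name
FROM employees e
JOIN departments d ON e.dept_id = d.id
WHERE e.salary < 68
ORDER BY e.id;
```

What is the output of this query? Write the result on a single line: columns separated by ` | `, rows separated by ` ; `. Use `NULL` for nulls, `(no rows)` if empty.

2019 | Sales ; 2014 | Research ; 2015 | Research ; 2018 | Research

Each employees row matches the departments row where dept_id = departments.id.
Then keep rows with e.salary < 68.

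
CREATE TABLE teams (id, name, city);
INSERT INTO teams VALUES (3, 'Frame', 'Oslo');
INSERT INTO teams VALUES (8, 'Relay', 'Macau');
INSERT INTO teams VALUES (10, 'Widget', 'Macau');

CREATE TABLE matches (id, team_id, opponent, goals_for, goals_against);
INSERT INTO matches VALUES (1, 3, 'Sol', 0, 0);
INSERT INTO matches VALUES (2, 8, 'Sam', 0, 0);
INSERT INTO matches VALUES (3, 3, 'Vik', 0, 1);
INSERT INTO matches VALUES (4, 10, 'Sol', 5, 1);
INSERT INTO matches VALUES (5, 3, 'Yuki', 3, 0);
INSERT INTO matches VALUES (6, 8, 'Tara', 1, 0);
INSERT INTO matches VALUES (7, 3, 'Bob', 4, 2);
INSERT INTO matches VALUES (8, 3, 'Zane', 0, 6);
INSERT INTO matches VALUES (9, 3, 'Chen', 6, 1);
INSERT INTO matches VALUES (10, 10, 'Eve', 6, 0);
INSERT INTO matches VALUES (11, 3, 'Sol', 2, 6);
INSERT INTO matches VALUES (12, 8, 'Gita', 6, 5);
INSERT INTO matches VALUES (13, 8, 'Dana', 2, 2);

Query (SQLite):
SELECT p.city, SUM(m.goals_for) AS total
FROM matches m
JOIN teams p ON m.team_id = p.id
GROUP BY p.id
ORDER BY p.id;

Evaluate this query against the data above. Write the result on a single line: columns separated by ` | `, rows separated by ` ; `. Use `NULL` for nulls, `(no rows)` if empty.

Join each matches row to its teams via team_id.
Group joined rows by teams.id; compute SUM(m.goals_for) per group.
  3: ids {1, 3, 5, 7, 8, 9, 11} → SUM(m.goals_for)=15
  8: ids {2, 6, 12, 13} → SUM(m.goals_for)=9
  10: ids {4, 10} → SUM(m.goals_for)=11

Oslo | 15 ; Macau | 9 ; Macau | 11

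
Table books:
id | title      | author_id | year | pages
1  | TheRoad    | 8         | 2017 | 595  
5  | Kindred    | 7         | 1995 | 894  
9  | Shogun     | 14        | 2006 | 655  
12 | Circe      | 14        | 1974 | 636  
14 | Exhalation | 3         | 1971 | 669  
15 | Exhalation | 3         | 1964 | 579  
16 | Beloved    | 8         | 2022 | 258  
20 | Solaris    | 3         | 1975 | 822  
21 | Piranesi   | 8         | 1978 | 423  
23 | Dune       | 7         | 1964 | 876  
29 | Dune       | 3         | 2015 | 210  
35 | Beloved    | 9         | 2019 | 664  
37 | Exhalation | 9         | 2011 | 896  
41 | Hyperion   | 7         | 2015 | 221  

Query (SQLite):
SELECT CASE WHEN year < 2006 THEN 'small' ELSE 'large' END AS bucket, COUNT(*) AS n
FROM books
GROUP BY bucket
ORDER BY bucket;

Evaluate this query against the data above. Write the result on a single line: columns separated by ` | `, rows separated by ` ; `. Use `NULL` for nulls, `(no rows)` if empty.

large | 7 ; small | 7

Bucket rows by year < 2006 → 'small' else 'large'; count each bucket.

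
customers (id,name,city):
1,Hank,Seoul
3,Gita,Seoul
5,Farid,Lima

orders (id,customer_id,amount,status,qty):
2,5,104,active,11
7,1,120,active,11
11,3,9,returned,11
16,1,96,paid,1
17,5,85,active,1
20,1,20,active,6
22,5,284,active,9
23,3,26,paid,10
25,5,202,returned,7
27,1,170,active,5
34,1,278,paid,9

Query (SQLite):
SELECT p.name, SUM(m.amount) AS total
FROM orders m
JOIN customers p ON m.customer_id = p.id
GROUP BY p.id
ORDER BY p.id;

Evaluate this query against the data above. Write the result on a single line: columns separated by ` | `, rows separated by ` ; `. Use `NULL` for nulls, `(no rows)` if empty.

Hank | 684 ; Gita | 35 ; Farid | 675

Join each orders row to its customers via customer_id.
Group joined rows by customers.id; compute SUM(m.amount) per group.
  1: ids {7, 16, 20, 27, 34} → SUM(m.amount)=684
  3: ids {11, 23} → SUM(m.amount)=35
  5: ids {2, 17, 22, 25} → SUM(m.amount)=675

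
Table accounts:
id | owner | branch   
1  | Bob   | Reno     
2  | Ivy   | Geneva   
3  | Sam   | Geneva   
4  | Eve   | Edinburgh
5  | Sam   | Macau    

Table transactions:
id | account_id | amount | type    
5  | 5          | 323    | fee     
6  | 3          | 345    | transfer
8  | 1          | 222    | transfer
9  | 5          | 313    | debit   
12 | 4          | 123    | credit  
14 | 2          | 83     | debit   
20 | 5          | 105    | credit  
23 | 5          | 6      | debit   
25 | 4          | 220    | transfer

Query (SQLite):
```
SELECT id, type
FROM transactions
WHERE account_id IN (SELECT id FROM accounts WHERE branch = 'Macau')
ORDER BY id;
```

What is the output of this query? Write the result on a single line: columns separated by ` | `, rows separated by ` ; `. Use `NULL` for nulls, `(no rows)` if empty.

Inner query: accounts.id where branch = 'Macau'.
Outer: keep transactions rows whose account_id is in that set.
Inner query → {5}

5 | fee ; 9 | debit ; 20 | credit ; 23 | debit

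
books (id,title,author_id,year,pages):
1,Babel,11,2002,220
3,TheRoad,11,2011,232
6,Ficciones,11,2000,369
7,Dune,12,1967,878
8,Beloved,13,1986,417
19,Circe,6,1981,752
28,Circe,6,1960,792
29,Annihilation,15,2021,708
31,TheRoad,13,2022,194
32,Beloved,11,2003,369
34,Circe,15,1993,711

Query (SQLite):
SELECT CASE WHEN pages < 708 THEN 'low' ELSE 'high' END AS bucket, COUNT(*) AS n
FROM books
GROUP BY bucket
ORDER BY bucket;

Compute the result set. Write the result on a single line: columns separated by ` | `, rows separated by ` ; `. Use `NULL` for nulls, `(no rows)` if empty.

high | 5 ; low | 6

Bucket rows by pages < 708 → 'low' else 'high'; count each bucket.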